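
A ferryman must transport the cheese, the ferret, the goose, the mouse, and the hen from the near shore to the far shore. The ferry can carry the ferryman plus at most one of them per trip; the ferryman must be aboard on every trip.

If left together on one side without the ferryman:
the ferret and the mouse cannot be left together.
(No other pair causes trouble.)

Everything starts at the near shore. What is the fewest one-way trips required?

Counting alone: the ferryman can take at most 1 across per trip to the far shore, so moving all 5 needs at least 5 loaded trips out, with a return between consecutive ones — at least 9 crossings.
The plan below uses exactly 9 crossings, so it is optimal:
1. Ferryman goes to the far shore with the ferret.  [the near shore: the cheese, the goose, the hen, the mouse | the far shore: the ferret]
2. Ferryman goes back to the near shore alone.  [the near shore: the cheese, the goose, the hen, the mouse | the far shore: the ferret]
3. Ferryman goes to the far shore with the cheese.  [the near shore: the goose, the hen, the mouse | the far shore: the cheese, the ferret]
4. Ferryman goes back to the near shore alone.  [the near shore: the goose, the hen, the mouse | the far shore: the cheese, the ferret]
5. Ferryman goes to the far shore with the goose.  [the near shore: the hen, the mouse | the far shore: the cheese, the ferret, the goose]
6. Ferryman goes back to the near shore alone.  [the near shore: the hen, the mouse | the far shore: the cheese, the ferret, the goose]
7. Ferryman goes to the far shore with the hen.  [the near shore: the mouse | the far shore: the cheese, the ferret, the goose, the hen]
8. Ferryman goes back to the near shore alone.  [the near shore: the mouse | the far shore: the cheese, the ferret, the goose, the hen]
9. Ferryman goes to the far shore with the mouse.  [the near shore: — | the far shore: the cheese, the ferret, the goose, the hen, the mouse]

9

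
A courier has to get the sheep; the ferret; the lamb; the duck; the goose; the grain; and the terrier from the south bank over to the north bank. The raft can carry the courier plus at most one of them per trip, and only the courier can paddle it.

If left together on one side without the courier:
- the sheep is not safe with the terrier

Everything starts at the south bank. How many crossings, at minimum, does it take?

13

Counting alone: the courier can take at most 1 across per trip to the north bank, so moving all 7 needs at least 7 loaded trips out, with a return between consecutive ones — at least 13 crossings.
The plan below uses exactly 13 crossings, so it is optimal:
1. Courier goes to the north bank with the sheep.  [the south bank: the duck, the ferret, the goose, the grain, the lamb, the terrier | the north bank: the sheep]
2. Courier goes back to the south bank alone.  [the south bank: the duck, the ferret, the goose, the grain, the lamb, the terrier | the north bank: the sheep]
3. Courier goes to the north bank with the ferret.  [the south bank: the duck, the goose, the grain, the lamb, the terrier | the north bank: the ferret, the sheep]
4. Courier goes back to the south bank alone.  [the south bank: the duck, the goose, the grain, the lamb, the terrier | the north bank: the ferret, the sheep]
5. Courier goes to the north bank with the lamb.  [the south bank: the duck, the goose, the grain, the terrier | the north bank: the ferret, the lamb, the sheep]
6. Courier goes back to the south bank alone.  [the south bank: the duck, the goose, the grain, the terrier | the north bank: the ferret, the lamb, the sheep]
7. Courier goes to the north bank with the duck.  [the south bank: the goose, the grain, the terrier | the north bank: the duck, the ferret, the lamb, the sheep]
8. Courier goes back to the south bank alone.  [the south bank: the goose, the grain, the terrier | the north bank: the duck, the ferret, the lamb, the sheep]
9. Courier goes to the north bank with the goose.  [the south bank: the grain, the terrier | the north bank: the duck, the ferret, the goose, the lamb, the sheep]
10. Courier goes back to the south bank alone.  [the south bank: the grain, the terrier | the north bank: the duck, the ferret, the goose, the lamb, the sheep]
11. Courier goes to the north bank with the grain.  [the south bank: the terrier | the north bank: the duck, the ferret, the goose, the grain, the lamb, the sheep]
12. Courier goes back to the south bank alone.  [the south bank: the terrier | the north bank: the duck, the ferret, the goose, the grain, the lamb, the sheep]
13. Courier goes to the north bank with the terrier.  [the south bank: — | the north bank: the duck, the ferret, the goose, the grain, the lamb, the sheep, the terrier]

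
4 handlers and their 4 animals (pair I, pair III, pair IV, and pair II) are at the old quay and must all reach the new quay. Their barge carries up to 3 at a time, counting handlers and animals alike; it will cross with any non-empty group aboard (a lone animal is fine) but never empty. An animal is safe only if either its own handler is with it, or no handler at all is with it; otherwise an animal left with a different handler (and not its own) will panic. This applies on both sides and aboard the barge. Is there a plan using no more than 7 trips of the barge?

Counting alone: each trip to the new quay takes at most 3 across and each return brings at least 1 back, so after t trips out (and t−1 returns) at most 3t − (t−1) of the 8 are across; that first reaches 8 at t = 4, so at least 7 crossings are needed.
The safety rule pushes this higher. Following every safe sequence of crossings, the most of the 8 that can be at the new quay as the barge arrives there on crossing 7 is 7 — never all 8.
So the move cannot be finished within 7 crossings. (The shortest complete plan takes 9:)
1. animal I and handler I cross → the new quay.
2. handler I crosses ← the old quay.
3. animal III, handler I, and handler III cross → the new quay.
4. animal I and handler I cross ← the old quay.
5. handler I, handler II, and handler IV cross → the new quay.
6. animal III crosses ← the old quay.
7. animal I and animal III cross → the new quay.
8. animal I crosses ← the old quay.
9. animal I, animal II, and animal IV cross → the new quay.

No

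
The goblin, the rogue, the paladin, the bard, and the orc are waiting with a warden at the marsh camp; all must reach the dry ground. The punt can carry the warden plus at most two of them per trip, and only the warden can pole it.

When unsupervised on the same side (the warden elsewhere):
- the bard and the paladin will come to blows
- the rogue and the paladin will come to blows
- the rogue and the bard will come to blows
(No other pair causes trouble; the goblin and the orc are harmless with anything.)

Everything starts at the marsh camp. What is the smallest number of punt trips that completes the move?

Counting alone: the warden can take at most 2 across per trip to the dry ground, so moving all 5 needs at least 3 loaded trips out, with a return between consecutive ones — at least 5 crossings.
The safety rule pushes this higher. Following every safe sequence of crossings, the most of the 5 that can be at the dry ground as the punt arrives there on crossing 5 is 4 — never all 5.
So no plan with fewer than 7 crossings exists, and this one achieves 7:
1. Warden goes to the dry ground with the paladin and the rogue.  [the marsh camp: the bard, the goblin, the orc | the dry ground: the paladin, the rogue]
2. Warden goes back to the marsh camp with the rogue.  [the marsh camp: the bard, the goblin, the orc, the rogue | the dry ground: the paladin]
3. Warden goes to the dry ground with the goblin and the rogue.  [the marsh camp: the bard, the orc | the dry ground: the goblin, the paladin, the rogue]
4. Warden goes back to the marsh camp with the rogue.  [the marsh camp: the bard, the orc, the rogue | the dry ground: the goblin, the paladin]
5. Warden goes to the dry ground with the orc and the rogue.  [the marsh camp: the bard | the dry ground: the goblin, the orc, the paladin, the rogue]
6. Warden goes back to the marsh camp with the rogue.  [the marsh camp: the bard, the rogue | the dry ground: the goblin, the orc, the paladin]
7. Warden goes to the dry ground with the bard and the rogue.  [the marsh camp: — | the dry ground: the bard, the goblin, the orc, the paladin, the rogue]

7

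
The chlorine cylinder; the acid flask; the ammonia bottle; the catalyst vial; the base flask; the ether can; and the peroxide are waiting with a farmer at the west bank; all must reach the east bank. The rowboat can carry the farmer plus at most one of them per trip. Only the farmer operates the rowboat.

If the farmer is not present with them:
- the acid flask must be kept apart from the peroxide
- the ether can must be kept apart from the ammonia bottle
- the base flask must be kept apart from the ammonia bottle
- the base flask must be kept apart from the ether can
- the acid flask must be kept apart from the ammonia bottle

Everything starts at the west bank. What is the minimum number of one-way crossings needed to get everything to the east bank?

Whatever the first load, the items left behind include a forbidden pair without the farmer. No opening move is safe, so no plan exists.

impossible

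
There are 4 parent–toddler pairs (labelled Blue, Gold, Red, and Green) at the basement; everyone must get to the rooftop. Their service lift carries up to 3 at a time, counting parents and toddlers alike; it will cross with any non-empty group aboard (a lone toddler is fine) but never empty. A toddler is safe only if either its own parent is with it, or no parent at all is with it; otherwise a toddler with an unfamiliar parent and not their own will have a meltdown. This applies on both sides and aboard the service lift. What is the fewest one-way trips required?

9

Counting alone: each trip to the rooftop takes at most 3 across and each return brings at least 1 back, so after t trips out (and t−1 returns) at most 3t − (t−1) of the 8 are across; that first reaches 8 at t = 4, so at least 7 crossings are needed.
The safety rule pushes this higher. Following every safe sequence of crossings, the most of the 8 that can be at the rooftop as the service lift arrives there on crossing 7 is 7 — never all 8.
So no plan with fewer than 9 crossings exists, and this one achieves 9:
1. parent Blue and toddler Blue cross → the rooftop.
2. parent Blue crosses ← the basement.
3. parent Blue, parent Gold, and toddler Gold cross → the rooftop.
4. parent Blue and toddler Blue cross ← the basement.
5. parent Blue, parent Green, and parent Red cross → the rooftop.
6. toddler Gold crosses ← the basement.
7. toddler Blue and toddler Gold cross → the rooftop.
8. toddler Blue crosses ← the basement.
9. toddler Blue, toddler Green, and toddler Red cross → the rooftop.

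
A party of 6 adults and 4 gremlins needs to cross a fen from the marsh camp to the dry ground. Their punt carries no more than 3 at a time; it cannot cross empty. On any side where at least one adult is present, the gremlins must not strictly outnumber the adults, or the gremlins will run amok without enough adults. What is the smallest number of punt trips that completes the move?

Counting alone: each trip to the dry ground takes at most 3 across and each return brings at least 1 back, so after t trips out (and t−1 returns) at most 3t − (t−1) of the 10 are across; that first reaches 10 at t = 5, so at least 9 crossings are needed.
The plan below uses exactly 9 crossings, so it is optimal:
1. 2 gremlins → the dry ground.  (the marsh camp: 6A 2G; the dry ground: 0A 2G)
2. 1 gremlin ← the marsh camp.  (the marsh camp: 6A 3G; the dry ground: 0A 1G)
3. 3 gremlins → the dry ground.  (the marsh camp: 6A 0G; the dry ground: 0A 4G)
4. 1 gremlin ← the marsh camp.  (the marsh camp: 6A 1G; the dry ground: 0A 3G)
5. 3 adults → the dry ground.  (the marsh camp: 3A 1G; the dry ground: 3A 3G)
6. 1 gremlin ← the marsh camp.  (the marsh camp: 3A 2G; the dry ground: 3A 2G)
7. 1 adult and 2 gremlins → the dry ground.  (the marsh camp: 2A 0G; the dry ground: 4A 4G)
8. 1 gremlin ← the marsh camp.  (the marsh camp: 2A 1G; the dry ground: 4A 3G)
9. 2 adults and 1 gremlin → the dry ground.  (the marsh camp: 0A 0G; the dry ground: 6A 4G)

9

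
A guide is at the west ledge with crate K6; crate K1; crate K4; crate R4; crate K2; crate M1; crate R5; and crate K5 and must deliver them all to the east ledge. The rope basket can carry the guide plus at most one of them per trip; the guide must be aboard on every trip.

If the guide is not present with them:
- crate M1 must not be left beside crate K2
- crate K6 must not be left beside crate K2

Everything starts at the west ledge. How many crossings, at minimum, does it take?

Counting alone: the guide can take at most 1 across per trip to the east ledge, so moving all 8 needs at least 8 loaded trips out, with a return between consecutive ones — at least 15 crossings.
The safety rule pushes this higher. Following every safe sequence of crossings, the most of the 8 that can be at the east ledge as the rope basket arrives there on crossing 15 is 7 — never all 8.
So no plan with fewer than 17 crossings exists, and this one achieves 17:
1. Guide goes to the east ledge with crate K2.  [the west ledge: crate K1, crate K4, crate K5, crate K6, crate M1, crate R4, crate R5 | the east ledge: crate K2]
2. Guide goes back to the west ledge alone.  [the west ledge: crate K1, crate K4, crate K5, crate K6, crate M1, crate R4, crate R5 | the east ledge: crate K2]
3. Guide goes to the east ledge with crate K6.  [the west ledge: crate K1, crate K4, crate K5, crate M1, crate R4, crate R5 | the east ledge: crate K2, crate K6]
4. Guide goes back to the west ledge with crate K2.  [the west ledge: crate K1, crate K2, crate K4, crate K5, crate M1, crate R4, crate R5 | the east ledge: crate K6]
5. Guide goes to the east ledge with crate M1.  [the west ledge: crate K1, crate K2, crate K4, crate K5, crate R4, crate R5 | the east ledge: crate K6, crate M1]
6. Guide goes back to the west ledge alone.  [the west ledge: crate K1, crate K2, crate K4, crate K5, crate R4, crate R5 | the east ledge: crate K6, crate M1]
7. Guide goes to the east ledge with crate K1.  [the west ledge: crate K2, crate K4, crate K5, crate R4, crate R5 | the east ledge: crate K1, crate K6, crate M1]
8. Guide goes back to the west ledge alone.  [the west ledge: crate K2, crate K4, crate K5, crate R4, crate R5 | the east ledge: crate K1, crate K6, crate M1]
9. Guide goes to the east ledge with crate K4.  [the west ledge: crate K2, crate K5, crate R4, crate R5 | the east ledge: crate K1, crate K4, crate K6, crate M1]
10. Guide goes back to the west ledge alone.  [the west ledge: crate K2, crate K5, crate R4, crate R5 | the east ledge: crate K1, crate K4, crate K6, crate M1]
11. Guide goes to the east ledge with crate R4.  [the west ledge: crate K2, crate K5, crate R5 | the east ledge: crate K1, crate K4, crate K6, crate M1, crate R4]
12. Guide goes back to the west ledge alone.  [the west ledge: crate K2, crate K5, crate R5 | the east ledge: crate K1, crate K4, crate K6, crate M1, crate R4]
13. Guide goes to the east ledge with crate R5.  [the west ledge: crate K2, crate K5 | the east ledge: crate K1, crate K4, crate K6, crate M1, crate R4, crate R5]
14. Guide goes back to the west ledge alone.  [the west ledge: crate K2, crate K5 | the east ledge: crate K1, crate K4, crate K6, crate M1, crate R4, crate R5]
15. Guide goes to the east ledge with crate K5.  [the west ledge: crate K2 | the east ledge: crate K1, crate K4, crate K5, crate K6, crate M1, crate R4, crate R5]
16. Guide goes back to the west ledge alone.  [the west ledge: crate K2 | the east ledge: crate K1, crate K4, crate K5, crate K6, crate M1, crate R4, crate R5]
17. Guide goes to the east ledge with crate K2.  [the west ledge: — | the east ledge: crate K1, crate K2, crate K4, crate K5, crate K6, crate M1, crate R4, crate R5]

17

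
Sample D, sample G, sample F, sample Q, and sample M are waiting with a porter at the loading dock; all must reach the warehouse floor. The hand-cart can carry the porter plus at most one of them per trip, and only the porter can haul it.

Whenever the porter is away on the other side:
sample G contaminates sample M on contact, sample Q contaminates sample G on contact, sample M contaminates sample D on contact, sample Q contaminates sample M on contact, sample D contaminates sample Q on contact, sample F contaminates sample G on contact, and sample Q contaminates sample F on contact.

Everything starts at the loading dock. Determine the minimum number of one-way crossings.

impossible

Whatever the first load, the items left behind include a forbidden pair without the porter. No opening move is safe, so no plan exists.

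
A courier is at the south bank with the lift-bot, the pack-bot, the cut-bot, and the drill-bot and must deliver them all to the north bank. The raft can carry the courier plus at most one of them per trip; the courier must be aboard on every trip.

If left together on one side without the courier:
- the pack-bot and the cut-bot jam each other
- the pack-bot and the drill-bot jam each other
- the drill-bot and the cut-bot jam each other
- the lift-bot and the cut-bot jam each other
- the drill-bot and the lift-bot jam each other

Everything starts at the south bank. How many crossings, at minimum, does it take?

Whatever the first load, the items left behind include a forbidden pair without the courier. No opening move is safe, so no plan exists.

impossible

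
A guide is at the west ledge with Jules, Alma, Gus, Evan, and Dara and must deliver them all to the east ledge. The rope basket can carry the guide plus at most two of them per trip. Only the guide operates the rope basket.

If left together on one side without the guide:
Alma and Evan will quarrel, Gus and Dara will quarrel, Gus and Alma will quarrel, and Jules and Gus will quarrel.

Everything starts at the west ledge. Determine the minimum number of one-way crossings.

Counting alone: the guide can take at most 2 across per trip to the east ledge, so moving all 5 needs at least 3 loaded trips out, with a return between consecutive ones — at least 5 crossings.
The plan below uses exactly 5 crossings, so it is optimal:
1. Guide goes to the east ledge with Alma and Gus.  [the west ledge: Dara, Evan, Jules | the east ledge: Alma, Gus]
2. Guide goes back to the west ledge with Gus.  [the west ledge: Dara, Evan, Gus, Jules | the east ledge: Alma]
3. Guide goes to the east ledge with Dara and Jules.  [the west ledge: Evan, Gus | the east ledge: Alma, Dara, Jules]
4. Guide goes back to the west ledge alone.  [the west ledge: Evan, Gus | the east ledge: Alma, Dara, Jules]
5. Guide goes to the east ledge with Evan and Gus.  [the west ledge: — | the east ledge: Alma, Dara, Evan, Gus, Jules]

5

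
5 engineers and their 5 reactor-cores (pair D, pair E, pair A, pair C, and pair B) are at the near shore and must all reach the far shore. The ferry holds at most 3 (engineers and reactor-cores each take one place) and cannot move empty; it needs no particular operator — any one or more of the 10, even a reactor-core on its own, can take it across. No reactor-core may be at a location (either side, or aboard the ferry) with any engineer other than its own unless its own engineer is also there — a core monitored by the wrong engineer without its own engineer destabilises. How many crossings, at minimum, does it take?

11

Counting alone: each trip to the far shore takes at most 3 across and each return brings at least 1 back, so after t trips out (and t−1 returns) at most 3t − (t−1) of the 10 are across; that first reaches 10 at t = 5, so at least 9 crossings are needed.
The safety rule pushes this higher. Following every safe sequence of crossings, the most of the 10 that can be at the far shore as the ferry arrives there on crossing 9 is 9 — never all 10.
So no plan with fewer than 11 crossings exists, and this one achieves 11:
1. engineer D and reactor-core D cross → the far shore.
2. engineer D crosses ← the near shore.
3. reactor-core A, reactor-core C, and reactor-core E cross → the far shore.
4. reactor-core D crosses ← the near shore.
5. engineer A, engineer C, and engineer E cross → the far shore.
6. engineer E and reactor-core E cross ← the near shore.
7. engineer B, engineer D, and engineer E cross → the far shore.
8. reactor-core A crosses ← the near shore.
9. reactor-core D and reactor-core E cross → the far shore.
10. reactor-core D crosses ← the near shore.
11. reactor-core A, reactor-core B, and reactor-core D cross → the far shore.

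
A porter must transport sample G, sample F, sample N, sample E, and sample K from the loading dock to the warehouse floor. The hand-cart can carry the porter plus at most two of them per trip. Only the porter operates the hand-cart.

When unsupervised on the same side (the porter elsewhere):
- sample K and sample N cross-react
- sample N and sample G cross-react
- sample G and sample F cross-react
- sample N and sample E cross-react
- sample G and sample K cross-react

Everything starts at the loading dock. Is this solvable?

Yes

1. Porter goes to the warehouse floor with sample G and sample N.  [the loading dock: sample E, sample F, sample K | the warehouse floor: sample G, sample N]
2. Porter goes back to the loading dock with sample G.  [the loading dock: sample E, sample F, sample G, sample K | the warehouse floor: sample N]
3. Porter goes to the warehouse floor with sample F and sample G.  [the loading dock: sample E, sample K | the warehouse floor: sample F, sample G, sample N]
4. Porter goes back to the loading dock with sample G.  [the loading dock: sample E, sample G, sample K | the warehouse floor: sample F, sample N]
5. Porter goes to the warehouse floor with sample E and sample K.  [the loading dock: sample G | the warehouse floor: sample E, sample F, sample K, sample N]
6. Porter goes back to the loading dock with sample N.  [the loading dock: sample G, sample N | the warehouse floor: sample E, sample F, sample K]
7. Porter goes to the warehouse floor with sample G and sample N.  [the loading dock: — | the warehouse floor: sample E, sample F, sample G, sample K, sample N]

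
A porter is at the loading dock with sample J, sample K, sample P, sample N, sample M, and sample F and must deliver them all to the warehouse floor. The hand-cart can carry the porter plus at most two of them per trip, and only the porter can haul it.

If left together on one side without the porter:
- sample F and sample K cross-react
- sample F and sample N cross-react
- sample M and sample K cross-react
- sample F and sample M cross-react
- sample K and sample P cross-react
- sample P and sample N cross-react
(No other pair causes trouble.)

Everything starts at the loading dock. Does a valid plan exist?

No

Whatever the first load, the items left behind include a forbidden pair without the porter. No opening move is safe, so no plan exists.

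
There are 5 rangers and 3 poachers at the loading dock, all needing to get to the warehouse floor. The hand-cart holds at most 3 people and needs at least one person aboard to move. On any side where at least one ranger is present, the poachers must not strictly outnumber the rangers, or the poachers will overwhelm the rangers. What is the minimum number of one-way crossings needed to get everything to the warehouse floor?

7

Counting alone: each trip to the warehouse floor takes at most 3 across and each return brings at least 1 back, so after t trips out (and t−1 returns) at most 3t − (t−1) of the 8 are across; that first reaches 8 at t = 4, so at least 7 crossings are needed.
The plan below uses exactly 7 crossings, so it is optimal:
1. 2 poachers → the warehouse floor.  (the loading dock: 5R 1P; the warehouse floor: 0R 2P)
2. 1 poacher ← the loading dock.  (the loading dock: 5R 2P; the warehouse floor: 0R 1P)
3. 2 rangers and 1 poacher → the warehouse floor.  (the loading dock: 3R 1P; the warehouse floor: 2R 2P)
4. 1 poacher ← the loading dock.  (the loading dock: 3R 2P; the warehouse floor: 2R 1P)
5. 1 ranger and 2 poachers → the warehouse floor.  (the loading dock: 2R 0P; the warehouse floor: 3R 3P)
6. 1 poacher ← the loading dock.  (the loading dock: 2R 1P; the warehouse floor: 3R 2P)
7. 2 rangers and 1 poacher → the warehouse floor.  (the loading dock: 0R 0P; the warehouse floor: 5R 3P)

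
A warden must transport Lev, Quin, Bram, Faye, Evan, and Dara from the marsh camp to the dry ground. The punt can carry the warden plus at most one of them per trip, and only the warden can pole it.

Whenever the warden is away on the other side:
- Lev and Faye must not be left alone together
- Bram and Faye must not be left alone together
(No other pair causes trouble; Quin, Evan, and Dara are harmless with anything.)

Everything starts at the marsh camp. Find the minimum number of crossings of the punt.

13

Counting alone: the warden can take at most 1 across per trip to the dry ground, so moving all 6 needs at least 6 loaded trips out, with a return between consecutive ones — at least 11 crossings.
The safety rule pushes this higher. Following every safe sequence of crossings, the most of the 6 that can be at the dry ground as the punt arrives there on crossing 11 is 5 — never all 6.
So no plan with fewer than 13 crossings exists, and this one achieves 13:
1. Warden goes to the dry ground with Faye.  [the marsh camp: Bram, Dara, Evan, Lev, Quin | the dry ground: Faye]
2. Warden goes back to the marsh camp alone.  [the marsh camp: Bram, Dara, Evan, Lev, Quin | the dry ground: Faye]
3. Warden goes to the dry ground with Lev.  [the marsh camp: Bram, Dara, Evan, Quin | the dry ground: Faye, Lev]
4. Warden goes back to the marsh camp with Faye.  [the marsh camp: Bram, Dara, Evan, Faye, Quin | the dry ground: Lev]
5. Warden goes to the dry ground with Bram.  [the marsh camp: Dara, Evan, Faye, Quin | the dry ground: Bram, Lev]
6. Warden goes back to the marsh camp alone.  [the marsh camp: Dara, Evan, Faye, Quin | the dry ground: Bram, Lev]
7. Warden goes to the dry ground with Quin.  [the marsh camp: Dara, Evan, Faye | the dry ground: Bram, Lev, Quin]
8. Warden goes back to the marsh camp alone.  [the marsh camp: Dara, Evan, Faye | the dry ground: Bram, Lev, Quin]
9. Warden goes to the dry ground with Evan.  [the marsh camp: Dara, Faye | the dry ground: Bram, Evan, Lev, Quin]
10. Warden goes back to the marsh camp alone.  [the marsh camp: Dara, Faye | the dry ground: Bram, Evan, Lev, Quin]
11. Warden goes to the dry ground with Dara.  [the marsh camp: Faye | the dry ground: Bram, Dara, Evan, Lev, Quin]
12. Warden goes back to the marsh camp alone.  [the marsh camp: Faye | the dry ground: Bram, Dara, Evan, Lev, Quin]
13. Warden goes to the dry ground with Faye.  [the marsh camp: — | the dry ground: Bram, Dara, Evan, Faye, Lev, Quin]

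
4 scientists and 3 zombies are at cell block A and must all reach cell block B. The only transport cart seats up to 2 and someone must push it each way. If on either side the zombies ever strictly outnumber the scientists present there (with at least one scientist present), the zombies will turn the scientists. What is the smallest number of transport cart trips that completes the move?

11

Counting alone: each trip to cell block B takes at most 2 across and each return brings at least 1 back, so after t trips out (and t−1 returns) at most 2t − (t−1) of the 7 are across; that first reaches 7 at t = 6, so at least 11 crossings are needed.
The plan below uses exactly 11 crossings, so it is optimal:
1. 2 zombies → cell block B.  (cell block A: 4S 1Z; cell block B: 0S 2Z)
2. 1 zombie ← cell block A.  (cell block A: 4S 2Z; cell block B: 0S 1Z)
3. 2 zombies → cell block B.  (cell block A: 4S 0Z; cell block B: 0S 3Z)
4. 1 zombie ← cell block A.  (cell block A: 4S 1Z; cell block B: 0S 2Z)
5. 2 scientists → cell block B.  (cell block A: 2S 1Z; cell block B: 2S 2Z)
6. 1 zombie ← cell block A.  (cell block A: 2S 2Z; cell block B: 2S 1Z)
7. 1 scientist and 1 zombie → cell block B.  (cell block A: 1S 1Z; cell block B: 3S 2Z)
8. 1 scientist ← cell block A.  (cell block A: 2S 1Z; cell block B: 2S 2Z)
9. 1 scientist and 1 zombie → cell block B.  (cell block A: 1S 0Z; cell block B: 3S 3Z)
10. 1 zombie ← cell block A.  (cell block A: 1S 1Z; cell block B: 3S 2Z)
11. 1 scientist and 1 zombie → cell block B.  (cell block A: 0S 0Z; cell block B: 4S 3Z)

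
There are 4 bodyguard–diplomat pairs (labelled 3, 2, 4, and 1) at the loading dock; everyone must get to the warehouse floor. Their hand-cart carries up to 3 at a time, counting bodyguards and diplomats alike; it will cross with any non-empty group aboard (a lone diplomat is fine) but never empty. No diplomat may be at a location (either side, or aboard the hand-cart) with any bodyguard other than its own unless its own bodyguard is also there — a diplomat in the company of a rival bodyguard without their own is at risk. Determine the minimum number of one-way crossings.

9

Counting alone: each trip to the warehouse floor takes at most 3 across and each return brings at least 1 back, so after t trips out (and t−1 returns) at most 3t − (t−1) of the 8 are across; that first reaches 8 at t = 4, so at least 7 crossings are needed.
The safety rule pushes this higher. Following every safe sequence of crossings, the most of the 8 that can be at the warehouse floor as the hand-cart arrives there on crossing 7 is 7 — never all 8.
So no plan with fewer than 9 crossings exists, and this one achieves 9:
1. bodyguard 3 and diplomat 3 cross → the warehouse floor.
2. bodyguard 3 crosses ← the loading dock.
3. bodyguard 2, bodyguard 3, and diplomat 2 cross → the warehouse floor.
4. bodyguard 3 and diplomat 3 cross ← the loading dock.
5. bodyguard 1, bodyguard 3, and bodyguard 4 cross → the warehouse floor.
6. diplomat 2 crosses ← the loading dock.
7. diplomat 2 and diplomat 3 cross → the warehouse floor.
8. diplomat 3 crosses ← the loading dock.
9. diplomat 1, diplomat 3, and diplomat 4 cross → the warehouse floor.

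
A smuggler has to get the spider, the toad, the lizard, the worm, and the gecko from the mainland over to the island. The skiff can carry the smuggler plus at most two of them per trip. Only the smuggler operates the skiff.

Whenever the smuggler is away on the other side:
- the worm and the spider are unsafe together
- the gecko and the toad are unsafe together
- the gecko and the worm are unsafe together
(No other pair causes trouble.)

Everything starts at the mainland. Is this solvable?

Yes

1. Smuggler goes to the island with the gecko and the spider.  [the mainland: the lizard, the toad, the worm | the island: the gecko, the spider]
2. Smuggler goes back to the mainland alone.  [the mainland: the lizard, the toad, the worm | the island: the gecko, the spider]
3. Smuggler goes to the island with the lizard.  [the mainland: the toad, the worm | the island: the gecko, the lizard, the spider]
4. Smuggler goes back to the mainland alone.  [the mainland: the toad, the worm | the island: the gecko, the lizard, the spider]
5. Smuggler goes to the island with the toad and the worm.  [the mainland: — | the island: the gecko, the lizard, the spider, the toad, the worm]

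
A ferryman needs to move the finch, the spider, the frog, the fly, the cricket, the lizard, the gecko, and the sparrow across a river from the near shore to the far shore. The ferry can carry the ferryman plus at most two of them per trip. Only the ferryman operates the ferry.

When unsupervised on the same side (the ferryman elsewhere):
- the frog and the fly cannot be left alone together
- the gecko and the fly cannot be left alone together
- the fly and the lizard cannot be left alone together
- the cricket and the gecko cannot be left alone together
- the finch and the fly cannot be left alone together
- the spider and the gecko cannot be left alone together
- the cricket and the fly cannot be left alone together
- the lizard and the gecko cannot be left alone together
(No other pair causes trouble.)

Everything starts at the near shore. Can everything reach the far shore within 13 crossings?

Yes

Yes — this plan uses 13 crossings (≤ 13):
1. Ferryman goes to the far shore with the fly and the gecko.  [the near shore: the cricket, the finch, the frog, the lizard, the sparrow, the spider | the far shore: the fly, the gecko]
2. Ferryman goes back to the near shore with the fly.  [the near shore: the cricket, the finch, the fly, the frog, the lizard, the sparrow, the spider | the far shore: the gecko]
3. Ferryman goes to the far shore with the finch and the fly.  [the near shore: the cricket, the frog, the lizard, the sparrow, the spider | the far shore: the finch, the fly, the gecko]
4. Ferryman goes back to the near shore with the fly.  [the near shore: the cricket, the fly, the frog, the lizard, the sparrow, the spider | the far shore: the finch, the gecko]
5. Ferryman goes to the far shore with the fly and the frog.  [the near shore: the cricket, the lizard, the sparrow, the spider | the far shore: the finch, the fly, the frog, the gecko]
6. Ferryman goes back to the near shore with the fly.  [the near shore: the cricket, the fly, the lizard, the sparrow, the spider | the far shore: the finch, the frog, the gecko]
7. Ferryman goes to the far shore with the fly and the sparrow.  [the near shore: the cricket, the lizard, the spider | the far shore: the finch, the fly, the frog, the gecko, the sparrow]
8. Ferryman goes back to the near shore with the fly.  [the near shore: the cricket, the fly, the lizard, the spider | the far shore: the finch, the frog, the gecko, the sparrow]
9. Ferryman goes to the far shore with the cricket and the lizard.  [the near shore: the fly, the spider | the far shore: the cricket, the finch, the frog, the gecko, the lizard, the sparrow]
10. Ferryman goes back to the near shore with the gecko.  [the near shore: the fly, the gecko, the spider | the far shore: the cricket, the finch, the frog, the lizard, the sparrow]
11. Ferryman goes to the far shore with the fly and the spider.  [the near shore: the gecko | the far shore: the cricket, the finch, the fly, the frog, the lizard, the sparrow, the spider]
12. Ferryman goes back to the near shore with the fly.  [the near shore: the fly, the gecko | the far shore: the cricket, the finch, the frog, the lizard, the sparrow, the spider]
13. Ferryman goes to the far shore with the fly and the gecko.  [the near shore: — | the far shore: the cricket, the finch, the fly, the frog, the gecko, the lizard, the sparrow, the spider]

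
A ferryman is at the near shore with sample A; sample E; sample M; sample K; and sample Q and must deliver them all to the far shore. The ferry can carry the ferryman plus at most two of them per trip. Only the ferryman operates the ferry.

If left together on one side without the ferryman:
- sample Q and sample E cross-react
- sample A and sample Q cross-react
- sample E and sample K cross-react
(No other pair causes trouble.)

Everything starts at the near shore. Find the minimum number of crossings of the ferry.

Counting alone: the ferryman can take at most 2 across per trip to the far shore, so moving all 5 needs at least 3 loaded trips out, with a return between consecutive ones — at least 5 crossings.
The plan below uses exactly 5 crossings, so it is optimal:
1. Ferryman goes to the far shore with sample A and sample E.
2. Ferryman goes back to the near shore alone.
3. Ferryman goes to the far shore with sample M.
4. Ferryman goes back to the near shore alone.
5. Ferryman goes to the far shore with sample K and sample Q.

5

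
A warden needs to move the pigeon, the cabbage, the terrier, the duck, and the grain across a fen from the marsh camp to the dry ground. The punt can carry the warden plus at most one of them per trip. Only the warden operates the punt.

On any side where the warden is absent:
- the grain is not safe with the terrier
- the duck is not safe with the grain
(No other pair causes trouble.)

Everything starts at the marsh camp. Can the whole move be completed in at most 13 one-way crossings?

Yes

Yes — this plan uses 11 crossings (≤ 13):
1. Warden goes to the dry ground with the grain.
2. Warden goes back to the marsh camp alone.
3. Warden goes to the dry ground with the pigeon.
4. Warden goes back to the marsh camp alone.
5. Warden goes to the dry ground with the cabbage.
6. Warden goes back to the marsh camp alone.
7. Warden goes to the dry ground with the terrier.
8. Warden goes back to the marsh camp with the grain.
9. Warden goes to the dry ground with the duck.
10. Warden goes back to the marsh camp alone.
11. Warden goes to the dry ground with the grain.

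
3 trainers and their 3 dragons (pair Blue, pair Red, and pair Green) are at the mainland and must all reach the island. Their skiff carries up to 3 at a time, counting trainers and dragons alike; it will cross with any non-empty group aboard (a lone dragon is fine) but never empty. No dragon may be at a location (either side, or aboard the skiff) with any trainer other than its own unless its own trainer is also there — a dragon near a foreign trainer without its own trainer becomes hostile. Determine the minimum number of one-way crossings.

5

Counting alone: each trip to the island takes at most 3 across and each return brings at least 1 back, so after t trips out (and t−1 returns) at most 3t − (t−1) of the 6 are across; that first reaches 6 at t = 3, so at least 5 crossings are needed.
The plan below uses exactly 5 crossings, so it is optimal:
1. dragon Blue and trainer Blue cross → the island.
2. trainer Blue crosses ← the mainland.
3. trainer Blue, trainer Green, and trainer Red cross → the island.
4. dragon Blue crosses ← the mainland.
5. dragon Blue, dragon Green, and dragon Red cross → the island.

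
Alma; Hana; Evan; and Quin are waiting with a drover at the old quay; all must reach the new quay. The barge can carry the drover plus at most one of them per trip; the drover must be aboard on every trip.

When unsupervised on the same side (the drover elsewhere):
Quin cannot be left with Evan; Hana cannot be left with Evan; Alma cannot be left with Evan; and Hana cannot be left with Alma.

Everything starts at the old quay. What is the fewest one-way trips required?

Whatever the first load, the items left behind include a forbidden pair without the drover. No opening move is safe, so no plan exists.

impossible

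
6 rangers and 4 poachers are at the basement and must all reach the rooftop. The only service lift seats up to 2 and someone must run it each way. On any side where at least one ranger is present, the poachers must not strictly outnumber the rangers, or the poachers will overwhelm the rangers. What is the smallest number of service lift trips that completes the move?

Counting alone: each trip to the rooftop takes at most 2 across and each return brings at least 1 back, so after t trips out (and t−1 returns) at most 2t − (t−1) of the 10 are across; that first reaches 10 at t = 9, so at least 17 crossings are needed.
The plan below uses exactly 17 crossings, so it is optimal:
1. 2 poachers → the rooftop.  (the basement: 6R 2P; the rooftop: 0R 2P)
2. 1 poacher ← the basement.  (the basement: 6R 3P; the rooftop: 0R 1P)
3. 2 poachers → the rooftop.  (the basement: 6R 1P; the rooftop: 0R 3P)
4. 1 poacher ← the basement.  (the basement: 6R 2P; the rooftop: 0R 2P)
5. 2 rangers → the rooftop.  (the basement: 4R 2P; the rooftop: 2R 2P)
6. 1 poacher ← the basement.  (the basement: 4R 3P; the rooftop: 2R 1P)
7. 1 ranger and 1 poacher → the rooftop.  (the basement: 3R 2P; the rooftop: 3R 2P)
8. 1 poacher ← the basement.  (the basement: 3R 3P; the rooftop: 3R 1P)
9. 2 poachers → the rooftop.  (the basement: 3R 1P; the rooftop: 3R 3P)
10. 1 poacher ← the basement.  (the basement: 3R 2P; the rooftop: 3R 2P)
11. 1 ranger and 1 poacher → the rooftop.  (the basement: 2R 1P; the rooftop: 4R 3P)
12. 1 poacher ← the basement.  (the basement: 2R 2P; the rooftop: 4R 2P)
13. 2 poachers → the rooftop.  (the basement: 2R 0P; the rooftop: 4R 4P)
14. 1 poacher ← the basement.  (the basement: 2R 1P; the rooftop: 4R 3P)
15. 1 ranger and 1 poacher → the rooftop.  (the basement: 1R 0P; the rooftop: 5R 4P)
16. 1 poacher ← the basement.  (the basement: 1R 1P; the rooftop: 5R 3P)
17. 1 ranger and 1 poacher → the rooftop.  (the basement: 0R 0P; the rooftop: 6R 4P)

17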